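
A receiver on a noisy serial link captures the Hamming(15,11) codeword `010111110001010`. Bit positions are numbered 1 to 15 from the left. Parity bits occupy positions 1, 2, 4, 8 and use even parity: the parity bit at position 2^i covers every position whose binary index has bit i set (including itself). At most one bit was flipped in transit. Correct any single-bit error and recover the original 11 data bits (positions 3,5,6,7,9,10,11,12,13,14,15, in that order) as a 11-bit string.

s1: b1⊕b3⊕b5⊕b7⊕b9⊕b11⊕b13⊕b15 = 0⊕0⊕1⊕1⊕0⊕0⊕0⊕0 = 0
s2: b2⊕b3⊕b6⊕b7⊕b10⊕b11⊕b14⊕b15 = 1⊕0⊕1⊕1⊕0⊕0⊕1⊕0 = 0
s4: b4⊕b5⊕b6⊕b7⊕b12⊕b13⊕b14⊕b15 = 1⊕1⊕1⊕1⊕1⊕0⊕1⊕0 = 0
s8: b8⊕b9⊕b10⊕b11⊕b12⊕b13⊕b14⊕b15 = 1⊕0⊕0⊕0⊕1⊕0⊕1⊕0 = 1
Syndrome (s8...s1) = 1000 → position 8.
Flip bit 8: corrected codeword = 010111100001010
Data bits at positions 3,5,6,7,9,10,11,12,13,14,15: 01110001010

01110001010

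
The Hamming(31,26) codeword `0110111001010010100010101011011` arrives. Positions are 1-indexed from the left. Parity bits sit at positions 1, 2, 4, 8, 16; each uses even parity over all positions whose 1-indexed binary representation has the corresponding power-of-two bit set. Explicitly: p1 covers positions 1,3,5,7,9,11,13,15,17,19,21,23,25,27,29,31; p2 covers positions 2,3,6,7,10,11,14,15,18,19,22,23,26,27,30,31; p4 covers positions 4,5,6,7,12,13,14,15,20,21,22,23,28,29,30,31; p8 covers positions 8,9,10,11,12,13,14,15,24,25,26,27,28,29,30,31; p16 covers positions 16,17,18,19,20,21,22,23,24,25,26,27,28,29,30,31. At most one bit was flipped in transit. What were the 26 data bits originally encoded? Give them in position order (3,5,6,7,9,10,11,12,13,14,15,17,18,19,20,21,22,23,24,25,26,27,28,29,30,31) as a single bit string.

s1: b1⊕b3⊕b5⊕b7⊕b9⊕b11⊕b13⊕b15⊕b17⊕b19⊕b21⊕b23⊕b25⊕b27⊕b29⊕b31 = 0⊕1⊕1⊕1⊕0⊕0⊕0⊕1⊕1⊕0⊕1⊕1⊕1⊕1⊕0⊕1 = 0
s2: b2⊕b3⊕b6⊕b7⊕b10⊕b11⊕b14⊕b15⊕b18⊕b19⊕b22⊕b23⊕b26⊕b27⊕b30⊕b31 = 1⊕1⊕1⊕1⊕1⊕0⊕0⊕1⊕0⊕0⊕0⊕1⊕0⊕1⊕1⊕1 = 0
s4: b4⊕b5⊕b6⊕b7⊕b12⊕b13⊕b14⊕b15⊕b20⊕b21⊕b22⊕b23⊕b28⊕b29⊕b30⊕b31 = 0⊕1⊕1⊕1⊕1⊕0⊕0⊕1⊕0⊕1⊕0⊕1⊕1⊕0⊕1⊕1 = 0
s8: b8⊕b9⊕b10⊕b11⊕b12⊕b13⊕b14⊕b15⊕b24⊕b25⊕b26⊕b27⊕b28⊕b29⊕b30⊕b31 = 0⊕0⊕1⊕0⊕1⊕0⊕0⊕1⊕0⊕1⊕0⊕1⊕1⊕0⊕1⊕1 = 0
s16: b16⊕b17⊕b18⊕b19⊕b20⊕b21⊕b22⊕b23⊕b24⊕b25⊕b26⊕b27⊕b28⊕b29⊕b30⊕b31 = 0⊕1⊕0⊕0⊕0⊕1⊕0⊕1⊕0⊕1⊕0⊕1⊕1⊕0⊕1⊕1 = 0
Syndrome (s16...s1) = 00000 → position 0 (no error).
No correction needed.
Data bits at positions 3,5,6,7,9,10,11,12,13,14,15,17,18,19,20,21,22,23,24,25,26,27,28,29,30,31: 11110101001100010101011011

11110101001100010101011011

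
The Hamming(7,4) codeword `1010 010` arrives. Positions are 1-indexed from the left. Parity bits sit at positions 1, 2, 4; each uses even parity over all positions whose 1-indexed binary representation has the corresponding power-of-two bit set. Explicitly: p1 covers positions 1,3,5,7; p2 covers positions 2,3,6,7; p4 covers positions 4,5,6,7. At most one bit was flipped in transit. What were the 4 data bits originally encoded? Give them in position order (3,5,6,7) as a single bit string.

1010

s1: b1⊕b3⊕b5⊕b7 = 1⊕1⊕0⊕0 = 0
s2: b2⊕b3⊕b6⊕b7 = 0⊕1⊕1⊕0 = 0
s4: b4⊕b5⊕b6⊕b7 = 0⊕0⊕1⊕0 = 1
Syndrome (s4...s1) = 100 → position 4.
Flip bit 4: corrected codeword = 1011010
Data bits at positions 3,5,6,7: 1010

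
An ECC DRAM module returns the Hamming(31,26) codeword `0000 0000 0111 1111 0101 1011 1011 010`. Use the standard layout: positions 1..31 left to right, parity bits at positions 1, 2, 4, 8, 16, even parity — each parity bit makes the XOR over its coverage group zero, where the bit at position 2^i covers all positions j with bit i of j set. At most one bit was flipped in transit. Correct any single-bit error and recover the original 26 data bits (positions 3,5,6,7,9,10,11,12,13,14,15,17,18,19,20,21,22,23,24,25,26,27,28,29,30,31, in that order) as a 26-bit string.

00000111011010110111011010

s1: b1⊕b3⊕b5⊕b7⊕b9⊕b11⊕b13⊕b15⊕b17⊕b19⊕b21⊕b23⊕b25⊕b27⊕b29⊕b31 = 0⊕0⊕0⊕0⊕0⊕1⊕1⊕1⊕0⊕0⊕1⊕1⊕1⊕1⊕0⊕0 = 1
s2: b2⊕b3⊕b6⊕b7⊕b10⊕b11⊕b14⊕b15⊕b18⊕b19⊕b22⊕b23⊕b26⊕b27⊕b30⊕b31 = 0⊕0⊕0⊕0⊕1⊕1⊕1⊕1⊕1⊕0⊕0⊕1⊕0⊕1⊕1⊕0 = 0
s4: b4⊕b5⊕b6⊕b7⊕b12⊕b13⊕b14⊕b15⊕b20⊕b21⊕b22⊕b23⊕b28⊕b29⊕b30⊕b31 = 0⊕0⊕0⊕0⊕1⊕1⊕1⊕1⊕1⊕1⊕0⊕1⊕1⊕0⊕1⊕0 = 1
s8: b8⊕b9⊕b10⊕b11⊕b12⊕b13⊕b14⊕b15⊕b24⊕b25⊕b26⊕b27⊕b28⊕b29⊕b30⊕b31 = 0⊕0⊕1⊕1⊕1⊕1⊕1⊕1⊕1⊕1⊕0⊕1⊕1⊕0⊕1⊕0 = 1
s16: b16⊕b17⊕b18⊕b19⊕b20⊕b21⊕b22⊕b23⊕b24⊕b25⊕b26⊕b27⊕b28⊕b29⊕b30⊕b31 = 1⊕0⊕1⊕0⊕1⊕1⊕0⊕1⊕1⊕1⊕0⊕1⊕1⊕0⊕1⊕0 = 0
Syndrome (s16...s1) = 01101 → position 13.
Flip bit 13: corrected codeword = 0000000001110111010110111011010
Data bits at positions 3,5,6,7,9,10,11,12,13,14,15,17,18,19,20,21,22,23,24,25,26,27,28,29,30,31: 00000111011010110111011010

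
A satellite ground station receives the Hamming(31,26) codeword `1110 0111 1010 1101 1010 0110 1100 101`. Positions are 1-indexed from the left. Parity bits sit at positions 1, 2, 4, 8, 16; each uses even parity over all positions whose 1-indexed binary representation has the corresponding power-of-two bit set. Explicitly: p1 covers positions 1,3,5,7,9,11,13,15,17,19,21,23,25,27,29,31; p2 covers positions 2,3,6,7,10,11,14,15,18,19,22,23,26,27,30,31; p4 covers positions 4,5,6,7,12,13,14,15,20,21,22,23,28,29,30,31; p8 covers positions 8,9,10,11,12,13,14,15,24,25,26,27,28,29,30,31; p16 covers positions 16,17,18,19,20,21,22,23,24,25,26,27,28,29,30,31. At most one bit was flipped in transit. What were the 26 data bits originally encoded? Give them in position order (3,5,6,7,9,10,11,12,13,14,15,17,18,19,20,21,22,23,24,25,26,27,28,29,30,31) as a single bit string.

s1: b1⊕b3⊕b5⊕b7⊕b9⊕b11⊕b13⊕b15⊕b17⊕b19⊕b21⊕b23⊕b25⊕b27⊕b29⊕b31 = 1⊕1⊕0⊕1⊕1⊕1⊕1⊕0⊕1⊕1⊕0⊕1⊕1⊕0⊕1⊕1 = 0
s2: b2⊕b3⊕b6⊕b7⊕b10⊕b11⊕b14⊕b15⊕b18⊕b19⊕b22⊕b23⊕b26⊕b27⊕b30⊕b31 = 1⊕1⊕1⊕1⊕0⊕1⊕1⊕0⊕0⊕1⊕1⊕1⊕1⊕0⊕0⊕1 = 1
s4: b4⊕b5⊕b6⊕b7⊕b12⊕b13⊕b14⊕b15⊕b20⊕b21⊕b22⊕b23⊕b28⊕b29⊕b30⊕b31 = 0⊕0⊕1⊕1⊕0⊕1⊕1⊕0⊕0⊕0⊕1⊕1⊕0⊕1⊕0⊕1 = 0
s8: b8⊕b9⊕b10⊕b11⊕b12⊕b13⊕b14⊕b15⊕b24⊕b25⊕b26⊕b27⊕b28⊕b29⊕b30⊕b31 = 1⊕1⊕0⊕1⊕0⊕1⊕1⊕0⊕0⊕1⊕1⊕0⊕0⊕1⊕0⊕1 = 1
s16: b16⊕b17⊕b18⊕b19⊕b20⊕b21⊕b22⊕b23⊕b24⊕b25⊕b26⊕b27⊕b28⊕b29⊕b30⊕b31 = 1⊕1⊕0⊕1⊕0⊕0⊕1⊕1⊕0⊕1⊕1⊕0⊕0⊕1⊕0⊕1 = 1
Syndrome (s16...s1) = 11010 → position 26.
Flip bit 26: corrected codeword = 1110011110101101101001101000101
Data bits at positions 3,5,6,7,9,10,11,12,13,14,15,17,18,19,20,21,22,23,24,25,26,27,28,29,30,31: 10111010110101001101000101

10111010110101001101000101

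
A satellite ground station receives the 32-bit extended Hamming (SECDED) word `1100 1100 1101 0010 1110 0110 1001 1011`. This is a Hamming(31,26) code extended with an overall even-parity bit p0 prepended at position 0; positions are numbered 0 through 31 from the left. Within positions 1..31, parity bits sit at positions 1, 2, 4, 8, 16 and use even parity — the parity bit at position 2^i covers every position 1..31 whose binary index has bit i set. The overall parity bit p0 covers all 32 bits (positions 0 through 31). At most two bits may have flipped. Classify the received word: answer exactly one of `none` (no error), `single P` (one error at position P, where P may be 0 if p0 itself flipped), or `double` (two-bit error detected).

double

s1: b1⊕b3⊕b5⊕b7⊕b9⊕b11⊕b13⊕b15⊕b17⊕b19⊕b21⊕b23⊕b25⊕b27⊕b29⊕b31 = 1⊕0⊕1⊕0⊕1⊕1⊕0⊕0⊕1⊕0⊕1⊕0⊕0⊕1⊕0⊕1 = 0
s2: b2⊕b3⊕b6⊕b7⊕b10⊕b11⊕b14⊕b15⊕b18⊕b19⊕b22⊕b23⊕b26⊕b27⊕b30⊕b31 = 0⊕0⊕0⊕0⊕0⊕1⊕1⊕0⊕1⊕0⊕1⊕0⊕0⊕1⊕1⊕1 = 1
s4: b4⊕b5⊕b6⊕b7⊕b12⊕b13⊕b14⊕b15⊕b20⊕b21⊕b22⊕b23⊕b28⊕b29⊕b30⊕b31 = 1⊕1⊕0⊕0⊕0⊕0⊕1⊕0⊕0⊕1⊕1⊕0⊕1⊕0⊕1⊕1 = 0
s8: b8⊕b9⊕b10⊕b11⊕b12⊕b13⊕b14⊕b15⊕b24⊕b25⊕b26⊕b27⊕b28⊕b29⊕b30⊕b31 = 1⊕1⊕0⊕1⊕0⊕0⊕1⊕0⊕1⊕0⊕0⊕1⊕1⊕0⊕1⊕1 = 1
s16: b16⊕b17⊕b18⊕b19⊕b20⊕b21⊕b22⊕b23⊕b24⊕b25⊕b26⊕b27⊕b28⊕b29⊕b30⊕b31 = 1⊕1⊕1⊕0⊕0⊕1⊕1⊕0⊕1⊕0⊕0⊕1⊕1⊕0⊕1⊕1 = 0
Syndrome (s16...s1) = 01010 → position 10.
Overall parity (XOR of all 32 bits, including p0): 1⊕1⊕0⊕0⊕1⊕1⊕0⊕0⊕1⊕1⊕0⊕1⊕0⊕0⊕1⊕0⊕1⊕1⊕1⊕0⊕0⊕1⊕1⊕0⊕1⊕0⊕0⊕1⊕1⊕0⊕1⊕1 = 0
Overall=0, syndrome position=10 → double-bit error detected (uncorrectable).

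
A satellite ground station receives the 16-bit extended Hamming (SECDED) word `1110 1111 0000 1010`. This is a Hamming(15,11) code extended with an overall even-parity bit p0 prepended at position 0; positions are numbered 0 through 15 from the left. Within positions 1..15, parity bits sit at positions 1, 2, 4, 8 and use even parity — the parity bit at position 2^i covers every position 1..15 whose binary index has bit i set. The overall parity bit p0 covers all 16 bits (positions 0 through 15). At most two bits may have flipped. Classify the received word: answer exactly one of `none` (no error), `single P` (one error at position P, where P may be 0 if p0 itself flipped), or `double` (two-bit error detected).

single 1

s1: b1⊕b3⊕b5⊕b7⊕b9⊕b11⊕b13⊕b15 = 1⊕0⊕1⊕1⊕0⊕0⊕0⊕0 = 1
s2: b2⊕b3⊕b6⊕b7⊕b10⊕b11⊕b14⊕b15 = 1⊕0⊕1⊕1⊕0⊕0⊕1⊕0 = 0
s4: b4⊕b5⊕b6⊕b7⊕b12⊕b13⊕b14⊕b15 = 1⊕1⊕1⊕1⊕1⊕0⊕1⊕0 = 0
s8: b8⊕b9⊕b10⊕b11⊕b12⊕b13⊕b14⊕b15 = 0⊕0⊕0⊕0⊕1⊕0⊕1⊕0 = 0
Syndrome (s8...s1) = 0001 → position 1.
Overall parity (XOR of all 16 bits, including p0): 1⊕1⊕1⊕0⊕1⊕1⊕1⊕1⊕0⊕0⊕0⊕0⊕1⊕0⊕1⊕0 = 1
Overall=1, syndrome position=1 → single-bit error at position 1.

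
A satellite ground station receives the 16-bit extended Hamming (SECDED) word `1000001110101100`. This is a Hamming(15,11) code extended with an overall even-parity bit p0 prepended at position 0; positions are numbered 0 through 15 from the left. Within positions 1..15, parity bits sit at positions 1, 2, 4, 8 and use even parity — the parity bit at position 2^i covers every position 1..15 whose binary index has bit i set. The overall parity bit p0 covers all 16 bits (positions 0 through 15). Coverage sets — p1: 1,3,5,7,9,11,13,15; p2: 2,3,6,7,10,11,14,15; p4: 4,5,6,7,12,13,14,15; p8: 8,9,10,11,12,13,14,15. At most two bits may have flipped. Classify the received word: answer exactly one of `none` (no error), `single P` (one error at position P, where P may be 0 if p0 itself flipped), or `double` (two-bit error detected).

s1: b1⊕b3⊕b5⊕b7⊕b9⊕b11⊕b13⊕b15 = 0⊕0⊕0⊕1⊕0⊕0⊕1⊕0 = 0
s2: b2⊕b3⊕b6⊕b7⊕b10⊕b11⊕b14⊕b15 = 0⊕0⊕1⊕1⊕1⊕0⊕0⊕0 = 1
s4: b4⊕b5⊕b6⊕b7⊕b12⊕b13⊕b14⊕b15 = 0⊕0⊕1⊕1⊕1⊕1⊕0⊕0 = 0
s8: b8⊕b9⊕b10⊕b11⊕b12⊕b13⊕b14⊕b15 = 1⊕0⊕1⊕0⊕1⊕1⊕0⊕0 = 0
Syndrome (s8...s1) = 0010 → position 2.
Overall parity (XOR of all 16 bits, including p0): 1⊕0⊕0⊕0⊕0⊕0⊕1⊕1⊕1⊕0⊕1⊕0⊕1⊕1⊕0⊕0 = 1
Overall=1, syndrome position=2 → single-bit error at position 2.

single 2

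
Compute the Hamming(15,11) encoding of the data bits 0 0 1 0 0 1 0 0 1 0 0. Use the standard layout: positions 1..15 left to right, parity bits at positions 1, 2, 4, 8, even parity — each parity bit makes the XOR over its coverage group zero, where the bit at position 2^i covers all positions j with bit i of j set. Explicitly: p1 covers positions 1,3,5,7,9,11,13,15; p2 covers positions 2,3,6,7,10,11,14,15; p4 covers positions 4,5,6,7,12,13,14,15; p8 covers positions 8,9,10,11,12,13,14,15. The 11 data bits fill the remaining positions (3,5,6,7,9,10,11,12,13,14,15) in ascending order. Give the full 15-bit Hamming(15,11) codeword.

Place data bits at non-power-of-two positions: b3=0, b5=0, b6=1, b7=0, b9=0, b10=1, b11=0, b12=0, b13=1, b14=0, b15=0.
p1 = XOR of data positions {3,5,7,9,11,13,15} = 0⊕0⊕0⊕0⊕0⊕1⊕0 = 1
p2 = XOR of data positions {3,6,7,10,11,14,15} = 0⊕1⊕0⊕1⊕0⊕0⊕0 = 0
p4 = XOR of data positions {5,6,7,12,13,14,15} = 0⊕1⊕0⊕0⊕1⊕0⊕0 = 0
p8 = XOR of data positions {9,10,11,12,13,14,15} = 0⊕1⊕0⊕0⊕1⊕0⊕0 = 0
Codeword b1..b15 = 100001000100100

100001000100100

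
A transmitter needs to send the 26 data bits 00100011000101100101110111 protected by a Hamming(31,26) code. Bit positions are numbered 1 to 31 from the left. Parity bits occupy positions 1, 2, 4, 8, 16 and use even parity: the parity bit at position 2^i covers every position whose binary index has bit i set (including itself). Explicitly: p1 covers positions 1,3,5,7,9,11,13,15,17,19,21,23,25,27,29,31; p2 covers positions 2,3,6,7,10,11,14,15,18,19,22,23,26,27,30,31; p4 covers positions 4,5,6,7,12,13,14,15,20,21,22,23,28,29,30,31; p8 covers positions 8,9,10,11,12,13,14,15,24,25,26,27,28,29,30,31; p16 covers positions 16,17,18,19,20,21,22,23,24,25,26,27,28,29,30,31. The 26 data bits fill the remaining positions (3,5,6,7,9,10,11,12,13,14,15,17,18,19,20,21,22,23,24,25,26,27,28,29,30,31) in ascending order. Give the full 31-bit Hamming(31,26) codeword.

Place data bits at non-power-of-two positions: b3=0, b5=0, b6=1, b7=0, b9=0, b10=0, b11=1, b12=1, b13=0, b14=0, b15=0, b17=1, b18=0, b19=1, b20=1, b21=0, b22=0, b23=1, b24=0, b25=1, b26=1, b27=1, b28=0, b29=1, b30=1, b31=1.
p1 = XOR of data positions {3,5,7,9,11,13,15,17,19,21,23,25,27,29,31} = 0⊕0⊕0⊕0⊕1⊕0⊕0⊕1⊕1⊕0⊕1⊕1⊕1⊕1⊕1 = 0
p2 = XOR of data positions {3,6,7,10,11,14,15,18,19,22,23,26,27,30,31} = 0⊕1⊕0⊕0⊕1⊕0⊕0⊕0⊕1⊕0⊕1⊕1⊕1⊕1⊕1 = 0
p4 = XOR of data positions {5,6,7,12,13,14,15,20,21,22,23,28,29,30,31} = 0⊕1⊕0⊕1⊕0⊕0⊕0⊕1⊕0⊕0⊕1⊕0⊕1⊕1⊕1 = 1
p8 = XOR of data positions {9,10,11,12,13,14,15,24,25,26,27,28,29,30,31} = 0⊕0⊕1⊕1⊕0⊕0⊕0⊕0⊕1⊕1⊕1⊕0⊕1⊕1⊕1 = 0
p16 = XOR of data positions {17,18,19,20,21,22,23,24,25,26,27,28,29,30,31} = 1⊕0⊕1⊕1⊕0⊕0⊕1⊕0⊕1⊕1⊕1⊕0⊕1⊕1⊕1 = 0
Codeword b1..b31 = 0001010000110000101100101110111

0001010000110000101100101110111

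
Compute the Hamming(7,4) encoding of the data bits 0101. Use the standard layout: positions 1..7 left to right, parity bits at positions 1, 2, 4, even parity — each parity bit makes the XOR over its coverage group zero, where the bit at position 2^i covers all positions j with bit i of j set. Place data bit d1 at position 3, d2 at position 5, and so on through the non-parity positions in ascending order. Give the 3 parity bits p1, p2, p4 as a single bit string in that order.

Place data bits at non-power-of-two positions: b3=0, b5=1, b6=0, b7=1.
p1 = XOR of data positions {3,5,7} = 0⊕1⊕1 = 0
p2 = XOR of data positions {3,6,7} = 0⊕0⊕1 = 1
p4 = XOR of data positions {5,6,7} = 1⊕0⊕1 = 0
Parity bits p1,p2,p4 = 010

010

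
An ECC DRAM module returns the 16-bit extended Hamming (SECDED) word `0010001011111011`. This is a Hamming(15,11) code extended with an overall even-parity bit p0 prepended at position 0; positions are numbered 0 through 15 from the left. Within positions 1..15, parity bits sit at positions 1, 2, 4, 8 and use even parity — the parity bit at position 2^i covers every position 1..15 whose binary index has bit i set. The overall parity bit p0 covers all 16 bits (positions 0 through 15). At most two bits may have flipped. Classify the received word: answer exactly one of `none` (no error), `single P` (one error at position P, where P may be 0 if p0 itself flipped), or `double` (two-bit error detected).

s1: b1⊕b3⊕b5⊕b7⊕b9⊕b11⊕b13⊕b15 = 0⊕0⊕0⊕0⊕1⊕1⊕0⊕1 = 1
s2: b2⊕b3⊕b6⊕b7⊕b10⊕b11⊕b14⊕b15 = 1⊕0⊕1⊕0⊕1⊕1⊕1⊕1 = 0
s4: b4⊕b5⊕b6⊕b7⊕b12⊕b13⊕b14⊕b15 = 0⊕0⊕1⊕0⊕1⊕0⊕1⊕1 = 0
s8: b8⊕b9⊕b10⊕b11⊕b12⊕b13⊕b14⊕b15 = 1⊕1⊕1⊕1⊕1⊕0⊕1⊕1 = 1
Syndrome (s8...s1) = 1001 → position 9.
Overall parity (XOR of all 16 bits, including p0): 0⊕0⊕1⊕0⊕0⊕0⊕1⊕0⊕1⊕1⊕1⊕1⊕1⊕0⊕1⊕1 = 1
Overall=1, syndrome position=9 → single-bit error at position 9.

single 9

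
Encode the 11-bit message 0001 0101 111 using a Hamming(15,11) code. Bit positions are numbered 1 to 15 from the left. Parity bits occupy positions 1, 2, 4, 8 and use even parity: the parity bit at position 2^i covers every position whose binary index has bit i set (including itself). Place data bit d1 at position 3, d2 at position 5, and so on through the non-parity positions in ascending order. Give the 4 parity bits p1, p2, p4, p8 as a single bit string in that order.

Place data bits at non-power-of-two positions: b3=0, b5=0, b6=0, b7=1, b9=0, b10=1, b11=0, b12=1, b13=1, b14=1, b15=1.
p1 = XOR of data positions {3,5,7,9,11,13,15} = 0⊕0⊕1⊕0⊕0⊕1⊕1 = 1
p2 = XOR of data positions {3,6,7,10,11,14,15} = 0⊕0⊕1⊕1⊕0⊕1⊕1 = 0
p4 = XOR of data positions {5,6,7,12,13,14,15} = 0⊕0⊕1⊕1⊕1⊕1⊕1 = 1
p8 = XOR of data positions {9,10,11,12,13,14,15} = 0⊕1⊕0⊕1⊕1⊕1⊕1 = 1
Parity bits p1,p2,p4,p8 = 1011

1011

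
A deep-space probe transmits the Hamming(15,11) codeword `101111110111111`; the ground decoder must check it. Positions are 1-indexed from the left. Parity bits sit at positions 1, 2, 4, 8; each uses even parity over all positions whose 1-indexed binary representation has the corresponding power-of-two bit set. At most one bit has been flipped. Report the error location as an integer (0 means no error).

11

s1: b1⊕b3⊕b5⊕b7⊕b9⊕b11⊕b13⊕b15 = 1⊕1⊕1⊕1⊕0⊕1⊕1⊕1 = 1
s2: b2⊕b3⊕b6⊕b7⊕b10⊕b11⊕b14⊕b15 = 0⊕1⊕1⊕1⊕1⊕1⊕1⊕1 = 1
s4: b4⊕b5⊕b6⊕b7⊕b12⊕b13⊕b14⊕b15 = 1⊕1⊕1⊕1⊕1⊕1⊕1⊕1 = 0
s8: b8⊕b9⊕b10⊕b11⊕b12⊕b13⊕b14⊕b15 = 1⊕0⊕1⊕1⊕1⊕1⊕1⊕1 = 1
Syndrome (s8...s1) = 1011 → position 11.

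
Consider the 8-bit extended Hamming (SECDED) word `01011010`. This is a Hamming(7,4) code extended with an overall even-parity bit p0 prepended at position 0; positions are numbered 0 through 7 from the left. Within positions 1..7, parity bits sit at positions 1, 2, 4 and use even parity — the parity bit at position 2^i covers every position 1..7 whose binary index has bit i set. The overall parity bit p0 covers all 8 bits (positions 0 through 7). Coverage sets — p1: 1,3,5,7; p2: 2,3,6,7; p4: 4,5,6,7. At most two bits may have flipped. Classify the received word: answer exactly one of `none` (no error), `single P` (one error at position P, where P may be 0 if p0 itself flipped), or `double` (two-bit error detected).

none

s1: b1⊕b3⊕b5⊕b7 = 1⊕1⊕0⊕0 = 0
s2: b2⊕b3⊕b6⊕b7 = 0⊕1⊕1⊕0 = 0
s4: b4⊕b5⊕b6⊕b7 = 1⊕0⊕1⊕0 = 0
Syndrome (s4...s1) = 000 → position 0 (no error).
Overall parity (XOR of all 8 bits, including p0): 0⊕1⊕0⊕1⊕1⊕0⊕1⊕0 = 0
Overall=0, syndrome position=0 → no error.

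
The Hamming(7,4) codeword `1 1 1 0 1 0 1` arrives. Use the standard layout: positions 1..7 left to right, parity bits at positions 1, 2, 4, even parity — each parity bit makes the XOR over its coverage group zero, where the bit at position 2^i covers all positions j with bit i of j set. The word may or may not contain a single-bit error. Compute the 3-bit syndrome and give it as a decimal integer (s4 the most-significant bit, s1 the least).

2

s1: b1⊕b3⊕b5⊕b7 = 1⊕1⊕1⊕1 = 0
s2: b2⊕b3⊕b6⊕b7 = 1⊕1⊕0⊕1 = 1
s4: b4⊕b5⊕b6⊕b7 = 0⊕1⊕0⊕1 = 0
Syndrome (s4...s1) = 010 → position 2.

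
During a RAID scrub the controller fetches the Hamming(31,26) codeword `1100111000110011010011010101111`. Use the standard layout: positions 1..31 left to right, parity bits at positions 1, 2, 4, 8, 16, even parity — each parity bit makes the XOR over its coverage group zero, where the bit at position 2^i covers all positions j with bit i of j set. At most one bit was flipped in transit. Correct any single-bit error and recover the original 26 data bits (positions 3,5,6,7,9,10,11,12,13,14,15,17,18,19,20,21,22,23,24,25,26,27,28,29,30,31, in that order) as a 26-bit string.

01110010001010011010101111

s1: b1⊕b3⊕b5⊕b7⊕b9⊕b11⊕b13⊕b15⊕b17⊕b19⊕b21⊕b23⊕b25⊕b27⊕b29⊕b31 = 1⊕0⊕1⊕1⊕0⊕1⊕0⊕1⊕0⊕0⊕1⊕0⊕0⊕0⊕1⊕1 = 0
s2: b2⊕b3⊕b6⊕b7⊕b10⊕b11⊕b14⊕b15⊕b18⊕b19⊕b22⊕b23⊕b26⊕b27⊕b30⊕b31 = 1⊕0⊕1⊕1⊕0⊕1⊕0⊕1⊕1⊕0⊕1⊕0⊕1⊕0⊕1⊕1 = 0
s4: b4⊕b5⊕b6⊕b7⊕b12⊕b13⊕b14⊕b15⊕b20⊕b21⊕b22⊕b23⊕b28⊕b29⊕b30⊕b31 = 0⊕1⊕1⊕1⊕1⊕0⊕0⊕1⊕0⊕1⊕1⊕0⊕1⊕1⊕1⊕1 = 1
s8: b8⊕b9⊕b10⊕b11⊕b12⊕b13⊕b14⊕b15⊕b24⊕b25⊕b26⊕b27⊕b28⊕b29⊕b30⊕b31 = 0⊕0⊕0⊕1⊕1⊕0⊕0⊕1⊕1⊕0⊕1⊕0⊕1⊕1⊕1⊕1 = 1
s16: b16⊕b17⊕b18⊕b19⊕b20⊕b21⊕b22⊕b23⊕b24⊕b25⊕b26⊕b27⊕b28⊕b29⊕b30⊕b31 = 1⊕0⊕1⊕0⊕0⊕1⊕1⊕0⊕1⊕0⊕1⊕0⊕1⊕1⊕1⊕1 = 0
Syndrome (s16...s1) = 01100 → position 12.
Flip bit 12: corrected codeword = 1100111000100011010011010101111
Data bits at positions 3,5,6,7,9,10,11,12,13,14,15,17,18,19,20,21,22,23,24,25,26,27,28,29,30,31: 01110010001010011010101111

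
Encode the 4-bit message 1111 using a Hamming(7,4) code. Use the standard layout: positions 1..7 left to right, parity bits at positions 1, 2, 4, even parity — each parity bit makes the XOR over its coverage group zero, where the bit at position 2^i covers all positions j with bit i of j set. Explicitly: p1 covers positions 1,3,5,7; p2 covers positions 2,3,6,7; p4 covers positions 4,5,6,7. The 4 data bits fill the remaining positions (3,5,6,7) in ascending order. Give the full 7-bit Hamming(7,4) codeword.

Place data bits at non-power-of-two positions: b3=1, b5=1, b6=1, b7=1.
p1 = XOR of data positions {3,5,7} = 1⊕1⊕1 = 1
p2 = XOR of data positions {3,6,7} = 1⊕1⊕1 = 1
p4 = XOR of data positions {5,6,7} = 1⊕1⊕1 = 1
Codeword b1..b7 = 1111111

1111111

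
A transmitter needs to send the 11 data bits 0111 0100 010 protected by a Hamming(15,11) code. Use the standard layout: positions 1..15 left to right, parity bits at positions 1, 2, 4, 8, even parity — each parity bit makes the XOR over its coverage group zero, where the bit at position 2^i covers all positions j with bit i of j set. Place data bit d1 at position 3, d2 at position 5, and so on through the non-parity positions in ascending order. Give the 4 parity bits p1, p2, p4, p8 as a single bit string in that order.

Place data bits at non-power-of-two positions: b3=0, b5=1, b6=1, b7=1, b9=0, b10=1, b11=0, b12=0, b13=0, b14=1, b15=0.
p1 = XOR of data positions {3,5,7,9,11,13,15} = 0⊕1⊕1⊕0⊕0⊕0⊕0 = 0
p2 = XOR of data positions {3,6,7,10,11,14,15} = 0⊕1⊕1⊕1⊕0⊕1⊕0 = 0
p4 = XOR of data positions {5,6,7,12,13,14,15} = 1⊕1⊕1⊕0⊕0⊕1⊕0 = 0
p8 = XOR of data positions {9,10,11,12,13,14,15} = 0⊕1⊕0⊕0⊕0⊕1⊕0 = 0
Parity bits p1,p2,p4,p8 = 0000

0000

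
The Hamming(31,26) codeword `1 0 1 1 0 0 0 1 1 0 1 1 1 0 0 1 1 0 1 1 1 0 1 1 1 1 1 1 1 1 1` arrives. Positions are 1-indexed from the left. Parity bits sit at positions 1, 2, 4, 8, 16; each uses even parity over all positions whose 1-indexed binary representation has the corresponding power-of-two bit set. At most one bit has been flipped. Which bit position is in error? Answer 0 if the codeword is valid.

s1: b1⊕b3⊕b5⊕b7⊕b9⊕b11⊕b13⊕b15⊕b17⊕b19⊕b21⊕b23⊕b25⊕b27⊕b29⊕b31 = 1⊕1⊕0⊕0⊕1⊕1⊕1⊕0⊕1⊕1⊕1⊕1⊕1⊕1⊕1⊕1 = 1
s2: b2⊕b3⊕b6⊕b7⊕b10⊕b11⊕b14⊕b15⊕b18⊕b19⊕b22⊕b23⊕b26⊕b27⊕b30⊕b31 = 0⊕1⊕0⊕0⊕0⊕1⊕0⊕0⊕0⊕1⊕0⊕1⊕1⊕1⊕1⊕1 = 0
s4: b4⊕b5⊕b6⊕b7⊕b12⊕b13⊕b14⊕b15⊕b20⊕b21⊕b22⊕b23⊕b28⊕b29⊕b30⊕b31 = 1⊕0⊕0⊕0⊕1⊕1⊕0⊕0⊕1⊕1⊕0⊕1⊕1⊕1⊕1⊕1 = 0
s8: b8⊕b9⊕b10⊕b11⊕b12⊕b13⊕b14⊕b15⊕b24⊕b25⊕b26⊕b27⊕b28⊕b29⊕b30⊕b31 = 1⊕1⊕0⊕1⊕1⊕1⊕0⊕0⊕1⊕1⊕1⊕1⊕1⊕1⊕1⊕1 = 1
s16: b16⊕b17⊕b18⊕b19⊕b20⊕b21⊕b22⊕b23⊕b24⊕b25⊕b26⊕b27⊕b28⊕b29⊕b30⊕b31 = 1⊕1⊕0⊕1⊕1⊕1⊕0⊕1⊕1⊕1⊕1⊕1⊕1⊕1⊕1⊕1 = 0
Syndrome (s16...s1) = 01001 → position 9.

9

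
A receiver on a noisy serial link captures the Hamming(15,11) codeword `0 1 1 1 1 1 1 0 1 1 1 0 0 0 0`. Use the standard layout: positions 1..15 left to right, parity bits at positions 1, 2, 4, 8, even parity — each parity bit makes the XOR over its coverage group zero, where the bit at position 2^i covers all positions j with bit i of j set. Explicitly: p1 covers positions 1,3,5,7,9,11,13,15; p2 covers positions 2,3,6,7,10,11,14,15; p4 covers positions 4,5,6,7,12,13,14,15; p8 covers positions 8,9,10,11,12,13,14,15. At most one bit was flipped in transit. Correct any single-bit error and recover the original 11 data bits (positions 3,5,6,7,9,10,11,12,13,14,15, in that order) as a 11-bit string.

s1: b1⊕b3⊕b5⊕b7⊕b9⊕b11⊕b13⊕b15 = 0⊕1⊕1⊕1⊕1⊕1⊕0⊕0 = 1
s2: b2⊕b3⊕b6⊕b7⊕b10⊕b11⊕b14⊕b15 = 1⊕1⊕1⊕1⊕1⊕1⊕0⊕0 = 0
s4: b4⊕b5⊕b6⊕b7⊕b12⊕b13⊕b14⊕b15 = 1⊕1⊕1⊕1⊕0⊕0⊕0⊕0 = 0
s8: b8⊕b9⊕b10⊕b11⊕b12⊕b13⊕b14⊕b15 = 0⊕1⊕1⊕1⊕0⊕0⊕0⊕0 = 1
Syndrome (s8...s1) = 1001 → position 9.
Flip bit 9: corrected codeword = 011111100110000
Data bits at positions 3,5,6,7,9,10,11,12,13,14,15: 11110110000

11110110000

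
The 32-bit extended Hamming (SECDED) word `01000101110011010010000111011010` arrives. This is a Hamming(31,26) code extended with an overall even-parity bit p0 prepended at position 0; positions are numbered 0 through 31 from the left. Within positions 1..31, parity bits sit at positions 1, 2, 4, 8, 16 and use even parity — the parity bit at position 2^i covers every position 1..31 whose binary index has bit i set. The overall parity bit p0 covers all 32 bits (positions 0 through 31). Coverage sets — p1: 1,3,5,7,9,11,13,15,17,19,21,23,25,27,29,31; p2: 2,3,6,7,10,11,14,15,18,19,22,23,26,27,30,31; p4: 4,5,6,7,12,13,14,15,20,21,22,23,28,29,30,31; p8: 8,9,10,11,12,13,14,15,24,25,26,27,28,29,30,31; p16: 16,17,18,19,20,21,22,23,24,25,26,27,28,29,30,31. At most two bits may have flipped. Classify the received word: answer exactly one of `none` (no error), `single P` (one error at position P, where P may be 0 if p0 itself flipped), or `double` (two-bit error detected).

s1: b1⊕b3⊕b5⊕b7⊕b9⊕b11⊕b13⊕b15⊕b17⊕b19⊕b21⊕b23⊕b25⊕b27⊕b29⊕b31 = 1⊕0⊕1⊕1⊕1⊕0⊕1⊕1⊕0⊕0⊕0⊕1⊕1⊕1⊕0⊕0 = 1
s2: b2⊕b3⊕b6⊕b7⊕b10⊕b11⊕b14⊕b15⊕b18⊕b19⊕b22⊕b23⊕b26⊕b27⊕b30⊕b31 = 0⊕0⊕0⊕1⊕0⊕0⊕0⊕1⊕1⊕0⊕0⊕1⊕0⊕1⊕1⊕0 = 0
s4: b4⊕b5⊕b6⊕b7⊕b12⊕b13⊕b14⊕b15⊕b20⊕b21⊕b22⊕b23⊕b28⊕b29⊕b30⊕b31 = 0⊕1⊕0⊕1⊕1⊕1⊕0⊕1⊕0⊕0⊕0⊕1⊕1⊕0⊕1⊕0 = 0
s8: b8⊕b9⊕b10⊕b11⊕b12⊕b13⊕b14⊕b15⊕b24⊕b25⊕b26⊕b27⊕b28⊕b29⊕b30⊕b31 = 1⊕1⊕0⊕0⊕1⊕1⊕0⊕1⊕1⊕1⊕0⊕1⊕1⊕0⊕1⊕0 = 0
s16: b16⊕b17⊕b18⊕b19⊕b20⊕b21⊕b22⊕b23⊕b24⊕b25⊕b26⊕b27⊕b28⊕b29⊕b30⊕b31 = 0⊕0⊕1⊕0⊕0⊕0⊕0⊕1⊕1⊕1⊕0⊕1⊕1⊕0⊕1⊕0 = 1
Syndrome (s16...s1) = 10001 → position 17.
Overall parity (XOR of all 32 bits, including p0): 0⊕1⊕0⊕0⊕0⊕1⊕0⊕1⊕1⊕1⊕0⊕0⊕1⊕1⊕0⊕1⊕0⊕0⊕1⊕0⊕0⊕0⊕0⊕1⊕1⊕1⊕0⊕1⊕1⊕0⊕1⊕0 = 1
Overall=1, syndrome position=17 → single-bit error at position 17.

single 17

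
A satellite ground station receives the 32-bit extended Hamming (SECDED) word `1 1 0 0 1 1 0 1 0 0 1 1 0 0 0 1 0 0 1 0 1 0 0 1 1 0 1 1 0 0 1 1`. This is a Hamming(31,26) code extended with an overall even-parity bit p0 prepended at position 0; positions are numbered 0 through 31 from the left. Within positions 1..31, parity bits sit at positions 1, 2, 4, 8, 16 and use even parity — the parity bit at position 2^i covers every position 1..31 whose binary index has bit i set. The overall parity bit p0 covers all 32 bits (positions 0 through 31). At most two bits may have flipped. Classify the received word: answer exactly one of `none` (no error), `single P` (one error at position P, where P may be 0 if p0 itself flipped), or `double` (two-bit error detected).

s1: b1⊕b3⊕b5⊕b7⊕b9⊕b11⊕b13⊕b15⊕b17⊕b19⊕b21⊕b23⊕b25⊕b27⊕b29⊕b31 = 1⊕0⊕1⊕1⊕0⊕1⊕0⊕1⊕0⊕0⊕0⊕1⊕0⊕1⊕0⊕1 = 0
s2: b2⊕b3⊕b6⊕b7⊕b10⊕b11⊕b14⊕b15⊕b18⊕b19⊕b22⊕b23⊕b26⊕b27⊕b30⊕b31 = 0⊕0⊕0⊕1⊕1⊕1⊕0⊕1⊕1⊕0⊕0⊕1⊕1⊕1⊕1⊕1 = 0
s4: b4⊕b5⊕b6⊕b7⊕b12⊕b13⊕b14⊕b15⊕b20⊕b21⊕b22⊕b23⊕b28⊕b29⊕b30⊕b31 = 1⊕1⊕0⊕1⊕0⊕0⊕0⊕1⊕1⊕0⊕0⊕1⊕0⊕0⊕1⊕1 = 0
s8: b8⊕b9⊕b10⊕b11⊕b12⊕b13⊕b14⊕b15⊕b24⊕b25⊕b26⊕b27⊕b28⊕b29⊕b30⊕b31 = 0⊕0⊕1⊕1⊕0⊕0⊕0⊕1⊕1⊕0⊕1⊕1⊕0⊕0⊕1⊕1 = 0
s16: b16⊕b17⊕b18⊕b19⊕b20⊕b21⊕b22⊕b23⊕b24⊕b25⊕b26⊕b27⊕b28⊕b29⊕b30⊕b31 = 0⊕0⊕1⊕0⊕1⊕0⊕0⊕1⊕1⊕0⊕1⊕1⊕0⊕0⊕1⊕1 = 0
Syndrome (s16...s1) = 00000 → position 0 (no error).
Overall parity (XOR of all 32 bits, including p0): 1⊕1⊕0⊕0⊕1⊕1⊕0⊕1⊕0⊕0⊕1⊕1⊕0⊕0⊕0⊕1⊕0⊕0⊕1⊕0⊕1⊕0⊕0⊕1⊕1⊕0⊕1⊕1⊕0⊕0⊕1⊕1 = 0
Overall=0, syndrome position=0 → no error.

none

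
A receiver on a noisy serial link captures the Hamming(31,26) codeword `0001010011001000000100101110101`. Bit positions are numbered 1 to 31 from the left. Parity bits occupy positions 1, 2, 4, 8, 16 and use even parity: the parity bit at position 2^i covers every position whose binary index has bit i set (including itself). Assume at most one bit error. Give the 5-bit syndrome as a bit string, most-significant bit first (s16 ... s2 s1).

10101

s1: b1⊕b3⊕b5⊕b7⊕b9⊕b11⊕b13⊕b15⊕b17⊕b19⊕b21⊕b23⊕b25⊕b27⊕b29⊕b31 = 0⊕0⊕0⊕0⊕1⊕0⊕1⊕0⊕0⊕0⊕0⊕1⊕1⊕1⊕1⊕1 = 1
s2: b2⊕b3⊕b6⊕b7⊕b10⊕b11⊕b14⊕b15⊕b18⊕b19⊕b22⊕b23⊕b26⊕b27⊕b30⊕b31 = 0⊕0⊕1⊕0⊕1⊕0⊕0⊕0⊕0⊕0⊕0⊕1⊕1⊕1⊕0⊕1 = 0
s4: b4⊕b5⊕b6⊕b7⊕b12⊕b13⊕b14⊕b15⊕b20⊕b21⊕b22⊕b23⊕b28⊕b29⊕b30⊕b31 = 1⊕0⊕1⊕0⊕0⊕1⊕0⊕0⊕1⊕0⊕0⊕1⊕0⊕1⊕0⊕1 = 1
s8: b8⊕b9⊕b10⊕b11⊕b12⊕b13⊕b14⊕b15⊕b24⊕b25⊕b26⊕b27⊕b28⊕b29⊕b30⊕b31 = 0⊕1⊕1⊕0⊕0⊕1⊕0⊕0⊕0⊕1⊕1⊕1⊕0⊕1⊕0⊕1 = 0
s16: b16⊕b17⊕b18⊕b19⊕b20⊕b21⊕b22⊕b23⊕b24⊕b25⊕b26⊕b27⊕b28⊕b29⊕b30⊕b31 = 0⊕0⊕0⊕0⊕1⊕0⊕0⊕1⊕0⊕1⊕1⊕1⊕0⊕1⊕0⊕1 = 1
Syndrome (s16...s1) = 10101 → position 21.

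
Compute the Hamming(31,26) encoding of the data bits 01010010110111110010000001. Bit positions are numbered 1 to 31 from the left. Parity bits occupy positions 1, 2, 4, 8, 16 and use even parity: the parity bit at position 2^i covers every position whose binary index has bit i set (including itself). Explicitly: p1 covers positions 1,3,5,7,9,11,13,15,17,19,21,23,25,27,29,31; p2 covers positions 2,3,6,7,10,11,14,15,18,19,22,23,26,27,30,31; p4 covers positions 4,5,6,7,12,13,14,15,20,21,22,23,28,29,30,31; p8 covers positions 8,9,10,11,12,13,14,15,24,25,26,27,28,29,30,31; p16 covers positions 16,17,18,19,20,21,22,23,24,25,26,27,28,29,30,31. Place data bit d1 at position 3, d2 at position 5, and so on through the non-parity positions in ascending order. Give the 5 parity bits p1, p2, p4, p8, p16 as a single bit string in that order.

00111

Place data bits at non-power-of-two positions: b3=0, b5=1, b6=0, b7=1, b9=0, b10=0, b11=1, b12=0, b13=1, b14=1, b15=0, b17=1, b18=1, b19=1, b20=1, b21=1, b22=0, b23=0, b24=1, b25=0, b26=0, b27=0, b28=0, b29=0, b30=0, b31=1.
p1 = XOR of data positions {3,5,7,9,11,13,15,17,19,21,23,25,27,29,31} = 0⊕1⊕1⊕0⊕1⊕1⊕0⊕1⊕1⊕1⊕0⊕0⊕0⊕0⊕1 = 0
p2 = XOR of data positions {3,6,7,10,11,14,15,18,19,22,23,26,27,30,31} = 0⊕0⊕1⊕0⊕1⊕1⊕0⊕1⊕1⊕0⊕0⊕0⊕0⊕0⊕1 = 0
p4 = XOR of data positions {5,6,7,12,13,14,15,20,21,22,23,28,29,30,31} = 1⊕0⊕1⊕0⊕1⊕1⊕0⊕1⊕1⊕0⊕0⊕0⊕0⊕0⊕1 = 1
p8 = XOR of data positions {9,10,11,12,13,14,15,24,25,26,27,28,29,30,31} = 0⊕0⊕1⊕0⊕1⊕1⊕0⊕1⊕0⊕0⊕0⊕0⊕0⊕0⊕1 = 1
p16 = XOR of data positions {17,18,19,20,21,22,23,24,25,26,27,28,29,30,31} = 1⊕1⊕1⊕1⊕1⊕0⊕0⊕1⊕0⊕0⊕0⊕0⊕0⊕0⊕1 = 1
Parity bits p1,p2,p4,p8,p16 = 00111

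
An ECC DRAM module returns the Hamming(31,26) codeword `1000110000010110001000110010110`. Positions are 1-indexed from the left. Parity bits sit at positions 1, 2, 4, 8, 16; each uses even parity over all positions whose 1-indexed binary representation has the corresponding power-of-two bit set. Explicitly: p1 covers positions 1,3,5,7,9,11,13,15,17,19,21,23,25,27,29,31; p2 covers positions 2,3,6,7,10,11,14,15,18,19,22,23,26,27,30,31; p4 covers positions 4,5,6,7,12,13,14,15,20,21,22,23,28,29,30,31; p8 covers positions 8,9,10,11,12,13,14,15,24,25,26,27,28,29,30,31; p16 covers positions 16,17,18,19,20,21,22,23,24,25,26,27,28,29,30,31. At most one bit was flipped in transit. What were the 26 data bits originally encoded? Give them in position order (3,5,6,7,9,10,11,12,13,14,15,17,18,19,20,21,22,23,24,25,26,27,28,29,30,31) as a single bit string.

01100011011001000110010110

s1: b1⊕b3⊕b5⊕b7⊕b9⊕b11⊕b13⊕b15⊕b17⊕b19⊕b21⊕b23⊕b25⊕b27⊕b29⊕b31 = 1⊕0⊕1⊕0⊕0⊕0⊕0⊕1⊕0⊕1⊕0⊕1⊕0⊕1⊕1⊕0 = 1
s2: b2⊕b3⊕b6⊕b7⊕b10⊕b11⊕b14⊕b15⊕b18⊕b19⊕b22⊕b23⊕b26⊕b27⊕b30⊕b31 = 0⊕0⊕1⊕0⊕0⊕0⊕1⊕1⊕0⊕1⊕0⊕1⊕0⊕1⊕1⊕0 = 1
s4: b4⊕b5⊕b6⊕b7⊕b12⊕b13⊕b14⊕b15⊕b20⊕b21⊕b22⊕b23⊕b28⊕b29⊕b30⊕b31 = 0⊕1⊕1⊕0⊕1⊕0⊕1⊕1⊕0⊕0⊕0⊕1⊕0⊕1⊕1⊕0 = 0
s8: b8⊕b9⊕b10⊕b11⊕b12⊕b13⊕b14⊕b15⊕b24⊕b25⊕b26⊕b27⊕b28⊕b29⊕b30⊕b31 = 0⊕0⊕0⊕0⊕1⊕0⊕1⊕1⊕1⊕0⊕0⊕1⊕0⊕1⊕1⊕0 = 1
s16: b16⊕b17⊕b18⊕b19⊕b20⊕b21⊕b22⊕b23⊕b24⊕b25⊕b26⊕b27⊕b28⊕b29⊕b30⊕b31 = 0⊕0⊕0⊕1⊕0⊕0⊕0⊕1⊕1⊕0⊕0⊕1⊕0⊕1⊕1⊕0 = 0
Syndrome (s16...s1) = 01011 → position 11.
Flip bit 11: corrected codeword = 1000110000110110001000110010110
Data bits at positions 3,5,6,7,9,10,11,12,13,14,15,17,18,19,20,21,22,23,24,25,26,27,28,29,30,31: 01100011011001000110010110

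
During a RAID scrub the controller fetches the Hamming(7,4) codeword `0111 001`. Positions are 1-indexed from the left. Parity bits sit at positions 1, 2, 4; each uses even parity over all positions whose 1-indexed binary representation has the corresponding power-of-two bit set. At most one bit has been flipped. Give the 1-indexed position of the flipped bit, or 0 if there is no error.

2

s1: b1⊕b3⊕b5⊕b7 = 0⊕1⊕0⊕1 = 0
s2: b2⊕b3⊕b6⊕b7 = 1⊕1⊕0⊕1 = 1
s4: b4⊕b5⊕b6⊕b7 = 1⊕0⊕0⊕1 = 0
Syndrome (s4...s1) = 010 → position 2.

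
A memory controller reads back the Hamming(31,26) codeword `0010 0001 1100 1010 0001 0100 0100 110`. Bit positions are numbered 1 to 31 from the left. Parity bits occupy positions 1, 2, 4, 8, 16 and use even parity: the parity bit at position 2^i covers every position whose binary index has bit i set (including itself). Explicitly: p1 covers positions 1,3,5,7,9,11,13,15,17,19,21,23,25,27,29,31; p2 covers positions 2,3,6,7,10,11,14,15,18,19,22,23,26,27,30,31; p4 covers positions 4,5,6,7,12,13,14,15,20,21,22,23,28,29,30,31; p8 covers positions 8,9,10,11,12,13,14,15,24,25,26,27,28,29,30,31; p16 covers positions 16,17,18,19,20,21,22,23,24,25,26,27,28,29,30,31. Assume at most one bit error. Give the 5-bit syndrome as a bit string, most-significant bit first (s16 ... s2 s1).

10001

s1: b1⊕b3⊕b5⊕b7⊕b9⊕b11⊕b13⊕b15⊕b17⊕b19⊕b21⊕b23⊕b25⊕b27⊕b29⊕b31 = 0⊕1⊕0⊕0⊕1⊕0⊕1⊕1⊕0⊕0⊕0⊕0⊕0⊕0⊕1⊕0 = 1
s2: b2⊕b3⊕b6⊕b7⊕b10⊕b11⊕b14⊕b15⊕b18⊕b19⊕b22⊕b23⊕b26⊕b27⊕b30⊕b31 = 0⊕1⊕0⊕0⊕1⊕0⊕0⊕1⊕0⊕0⊕1⊕0⊕1⊕0⊕1⊕0 = 0
s4: b4⊕b5⊕b6⊕b7⊕b12⊕b13⊕b14⊕b15⊕b20⊕b21⊕b22⊕b23⊕b28⊕b29⊕b30⊕b31 = 0⊕0⊕0⊕0⊕0⊕1⊕0⊕1⊕1⊕0⊕1⊕0⊕0⊕1⊕1⊕0 = 0
s8: b8⊕b9⊕b10⊕b11⊕b12⊕b13⊕b14⊕b15⊕b24⊕b25⊕b26⊕b27⊕b28⊕b29⊕b30⊕b31 = 1⊕1⊕1⊕0⊕0⊕1⊕0⊕1⊕0⊕0⊕1⊕0⊕0⊕1⊕1⊕0 = 0
s16: b16⊕b17⊕b18⊕b19⊕b20⊕b21⊕b22⊕b23⊕b24⊕b25⊕b26⊕b27⊕b28⊕b29⊕b30⊕b31 = 0⊕0⊕0⊕0⊕1⊕0⊕1⊕0⊕0⊕0⊕1⊕0⊕0⊕1⊕1⊕0 = 1
Syndrome (s16...s1) = 10001 → position 17.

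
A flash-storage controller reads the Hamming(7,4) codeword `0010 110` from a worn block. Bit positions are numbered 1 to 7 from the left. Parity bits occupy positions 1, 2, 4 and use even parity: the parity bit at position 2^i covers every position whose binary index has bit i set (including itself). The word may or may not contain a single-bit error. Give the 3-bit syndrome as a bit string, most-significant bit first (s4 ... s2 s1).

s1: b1⊕b3⊕b5⊕b7 = 0⊕1⊕1⊕0 = 0
s2: b2⊕b3⊕b6⊕b7 = 0⊕1⊕1⊕0 = 0
s4: b4⊕b5⊕b6⊕b7 = 0⊕1⊕1⊕0 = 0
Syndrome (s4...s1) = 000 → position 0 (no error).

000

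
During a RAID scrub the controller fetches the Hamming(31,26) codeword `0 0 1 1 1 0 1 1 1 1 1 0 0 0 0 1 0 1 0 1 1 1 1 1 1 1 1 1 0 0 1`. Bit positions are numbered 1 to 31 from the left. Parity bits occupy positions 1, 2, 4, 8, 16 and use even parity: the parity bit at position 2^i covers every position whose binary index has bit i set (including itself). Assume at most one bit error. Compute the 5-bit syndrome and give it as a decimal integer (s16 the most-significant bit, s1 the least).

s1: b1⊕b3⊕b5⊕b7⊕b9⊕b11⊕b13⊕b15⊕b17⊕b19⊕b21⊕b23⊕b25⊕b27⊕b29⊕b31 = 0⊕1⊕1⊕1⊕1⊕1⊕0⊕0⊕0⊕0⊕1⊕1⊕1⊕1⊕0⊕1 = 0
s2: b2⊕b3⊕b6⊕b7⊕b10⊕b11⊕b14⊕b15⊕b18⊕b19⊕b22⊕b23⊕b26⊕b27⊕b30⊕b31 = 0⊕1⊕0⊕1⊕1⊕1⊕0⊕0⊕1⊕0⊕1⊕1⊕1⊕1⊕0⊕1 = 0
s4: b4⊕b5⊕b6⊕b7⊕b12⊕b13⊕b14⊕b15⊕b20⊕b21⊕b22⊕b23⊕b28⊕b29⊕b30⊕b31 = 1⊕1⊕0⊕1⊕0⊕0⊕0⊕0⊕1⊕1⊕1⊕1⊕1⊕0⊕0⊕1 = 1
s8: b8⊕b9⊕b10⊕b11⊕b12⊕b13⊕b14⊕b15⊕b24⊕b25⊕b26⊕b27⊕b28⊕b29⊕b30⊕b31 = 1⊕1⊕1⊕1⊕0⊕0⊕0⊕0⊕1⊕1⊕1⊕1⊕1⊕0⊕0⊕1 = 0
s16: b16⊕b17⊕b18⊕b19⊕b20⊕b21⊕b22⊕b23⊕b24⊕b25⊕b26⊕b27⊕b28⊕b29⊕b30⊕b31 = 1⊕0⊕1⊕0⊕1⊕1⊕1⊕1⊕1⊕1⊕1⊕1⊕1⊕0⊕0⊕1 = 0
Syndrome (s16...s1) = 00100 → position 4.

4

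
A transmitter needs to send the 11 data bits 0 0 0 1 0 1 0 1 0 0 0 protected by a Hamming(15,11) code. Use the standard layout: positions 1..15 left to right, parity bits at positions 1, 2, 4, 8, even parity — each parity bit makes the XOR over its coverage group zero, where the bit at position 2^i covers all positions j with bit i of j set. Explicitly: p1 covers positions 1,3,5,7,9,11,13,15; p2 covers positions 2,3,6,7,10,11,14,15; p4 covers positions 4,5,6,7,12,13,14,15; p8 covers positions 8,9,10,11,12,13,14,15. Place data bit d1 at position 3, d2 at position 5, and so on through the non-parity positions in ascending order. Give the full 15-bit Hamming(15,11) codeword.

Place data bits at non-power-of-two positions: b3=0, b5=0, b6=0, b7=1, b9=0, b10=1, b11=0, b12=1, b13=0, b14=0, b15=0.
p1 = XOR of data positions {3,5,7,9,11,13,15} = 0⊕0⊕1⊕0⊕0⊕0⊕0 = 1
p2 = XOR of data positions {3,6,7,10,11,14,15} = 0⊕0⊕1⊕1⊕0⊕0⊕0 = 0
p4 = XOR of data positions {5,6,7,12,13,14,15} = 0⊕0⊕1⊕1⊕0⊕0⊕0 = 0
p8 = XOR of data positions {9,10,11,12,13,14,15} = 0⊕1⊕0⊕1⊕0⊕0⊕0 = 0
Codeword b1..b15 = 100000100101000

100000100101000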